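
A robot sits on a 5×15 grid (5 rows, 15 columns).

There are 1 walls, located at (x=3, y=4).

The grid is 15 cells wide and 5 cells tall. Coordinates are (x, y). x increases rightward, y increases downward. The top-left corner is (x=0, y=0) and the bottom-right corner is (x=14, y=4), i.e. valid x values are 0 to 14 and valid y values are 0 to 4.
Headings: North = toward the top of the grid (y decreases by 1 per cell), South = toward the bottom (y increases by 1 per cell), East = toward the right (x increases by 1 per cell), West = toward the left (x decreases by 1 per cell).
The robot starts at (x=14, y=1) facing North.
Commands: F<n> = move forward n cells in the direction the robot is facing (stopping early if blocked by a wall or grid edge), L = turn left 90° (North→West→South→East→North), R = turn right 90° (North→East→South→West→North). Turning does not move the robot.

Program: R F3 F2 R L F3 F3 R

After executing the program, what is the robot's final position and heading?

Answer: Final position: (x=14, y=1), facing South

Derivation:
Start: (x=14, y=1), facing North
  R: turn right, now facing East
  F3: move forward 0/3 (blocked), now at (x=14, y=1)
  F2: move forward 0/2 (blocked), now at (x=14, y=1)
  R: turn right, now facing South
  L: turn left, now facing East
  F3: move forward 0/3 (blocked), now at (x=14, y=1)
  F3: move forward 0/3 (blocked), now at (x=14, y=1)
  R: turn right, now facing South
Final: (x=14, y=1), facing South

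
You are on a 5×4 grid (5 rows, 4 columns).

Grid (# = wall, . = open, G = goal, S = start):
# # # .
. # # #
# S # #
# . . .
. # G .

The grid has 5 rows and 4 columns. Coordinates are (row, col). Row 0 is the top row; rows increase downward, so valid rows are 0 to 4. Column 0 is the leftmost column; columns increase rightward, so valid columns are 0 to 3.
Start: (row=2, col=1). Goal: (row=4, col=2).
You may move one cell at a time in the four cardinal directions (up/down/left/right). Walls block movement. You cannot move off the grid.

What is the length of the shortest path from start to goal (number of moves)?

BFS from (row=2, col=1) until reaching (row=4, col=2):
  Distance 0: (row=2, col=1)
  Distance 1: (row=3, col=1)
  Distance 2: (row=3, col=2)
  Distance 3: (row=3, col=3), (row=4, col=2)  <- goal reached here
One shortest path (3 moves): (row=2, col=1) -> (row=3, col=1) -> (row=3, col=2) -> (row=4, col=2)

Answer: Shortest path length: 3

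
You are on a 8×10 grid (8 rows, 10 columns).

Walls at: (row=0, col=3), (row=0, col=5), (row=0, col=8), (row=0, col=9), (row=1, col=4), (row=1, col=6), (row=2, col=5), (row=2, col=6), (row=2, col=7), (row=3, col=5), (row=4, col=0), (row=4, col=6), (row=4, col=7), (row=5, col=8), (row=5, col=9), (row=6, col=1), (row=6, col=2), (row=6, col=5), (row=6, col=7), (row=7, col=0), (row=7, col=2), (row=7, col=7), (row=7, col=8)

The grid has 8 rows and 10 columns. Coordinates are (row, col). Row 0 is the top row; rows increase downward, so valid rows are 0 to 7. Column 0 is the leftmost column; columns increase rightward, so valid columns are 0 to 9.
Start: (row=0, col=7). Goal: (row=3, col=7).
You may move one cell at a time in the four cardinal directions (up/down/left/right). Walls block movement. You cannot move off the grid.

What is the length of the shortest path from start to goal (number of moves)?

BFS from (row=0, col=7) until reaching (row=3, col=7):
  Distance 0: (row=0, col=7)
  Distance 1: (row=0, col=6), (row=1, col=7)
  Distance 2: (row=1, col=8)
  Distance 3: (row=1, col=9), (row=2, col=8)
  Distance 4: (row=2, col=9), (row=3, col=8)
  Distance 5: (row=3, col=7), (row=3, col=9), (row=4, col=8)  <- goal reached here
One shortest path (5 moves): (row=0, col=7) -> (row=1, col=7) -> (row=1, col=8) -> (row=2, col=8) -> (row=3, col=8) -> (row=3, col=7)

Answer: Shortest path length: 5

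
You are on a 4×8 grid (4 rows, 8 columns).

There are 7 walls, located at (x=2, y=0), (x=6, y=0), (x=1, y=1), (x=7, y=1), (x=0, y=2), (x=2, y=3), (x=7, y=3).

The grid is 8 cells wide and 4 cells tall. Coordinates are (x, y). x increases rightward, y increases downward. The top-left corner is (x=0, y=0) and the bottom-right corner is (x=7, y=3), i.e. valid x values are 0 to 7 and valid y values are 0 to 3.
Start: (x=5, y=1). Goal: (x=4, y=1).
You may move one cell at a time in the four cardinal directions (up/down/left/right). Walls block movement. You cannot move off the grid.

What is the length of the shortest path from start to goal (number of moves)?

Answer: Shortest path length: 1

Derivation:
BFS from (x=5, y=1) until reaching (x=4, y=1):
  Distance 0: (x=5, y=1)
  Distance 1: (x=5, y=0), (x=4, y=1), (x=6, y=1), (x=5, y=2)  <- goal reached here
One shortest path (1 moves): (x=5, y=1) -> (x=4, y=1)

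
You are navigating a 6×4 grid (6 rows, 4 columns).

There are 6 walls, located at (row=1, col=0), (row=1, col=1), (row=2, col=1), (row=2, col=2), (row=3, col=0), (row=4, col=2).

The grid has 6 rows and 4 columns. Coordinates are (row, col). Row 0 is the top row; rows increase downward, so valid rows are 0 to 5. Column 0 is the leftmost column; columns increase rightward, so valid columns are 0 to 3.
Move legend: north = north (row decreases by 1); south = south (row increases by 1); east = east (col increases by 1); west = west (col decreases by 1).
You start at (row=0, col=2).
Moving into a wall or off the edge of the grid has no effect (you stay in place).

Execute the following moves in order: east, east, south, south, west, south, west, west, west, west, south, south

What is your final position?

Start: (row=0, col=2)
  east (east): (row=0, col=2) -> (row=0, col=3)
  east (east): blocked, stay at (row=0, col=3)
  south (south): (row=0, col=3) -> (row=1, col=3)
  south (south): (row=1, col=3) -> (row=2, col=3)
  west (west): blocked, stay at (row=2, col=3)
  south (south): (row=2, col=3) -> (row=3, col=3)
  west (west): (row=3, col=3) -> (row=3, col=2)
  west (west): (row=3, col=2) -> (row=3, col=1)
  west (west): blocked, stay at (row=3, col=1)
  west (west): blocked, stay at (row=3, col=1)
  south (south): (row=3, col=1) -> (row=4, col=1)
  south (south): (row=4, col=1) -> (row=5, col=1)
Final: (row=5, col=1)

Answer: Final position: (row=5, col=1)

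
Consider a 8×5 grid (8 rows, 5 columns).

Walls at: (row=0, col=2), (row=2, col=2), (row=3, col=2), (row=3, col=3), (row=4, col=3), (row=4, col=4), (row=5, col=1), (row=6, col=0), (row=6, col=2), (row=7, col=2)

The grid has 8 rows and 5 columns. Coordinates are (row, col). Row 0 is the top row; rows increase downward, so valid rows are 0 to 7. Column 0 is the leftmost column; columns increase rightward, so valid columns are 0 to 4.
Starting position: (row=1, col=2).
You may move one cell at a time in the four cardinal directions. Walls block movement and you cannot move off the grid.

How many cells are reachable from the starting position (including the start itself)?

Answer: Reachable cells: 27

Derivation:
BFS flood-fill from (row=1, col=2):
  Distance 0: (row=1, col=2)
  Distance 1: (row=1, col=1), (row=1, col=3)
  Distance 2: (row=0, col=1), (row=0, col=3), (row=1, col=0), (row=1, col=4), (row=2, col=1), (row=2, col=3)
  Distance 3: (row=0, col=0), (row=0, col=4), (row=2, col=0), (row=2, col=4), (row=3, col=1)
  Distance 4: (row=3, col=0), (row=3, col=4), (row=4, col=1)
  Distance 5: (row=4, col=0), (row=4, col=2)
  Distance 6: (row=5, col=0), (row=5, col=2)
  Distance 7: (row=5, col=3)
  Distance 8: (row=5, col=4), (row=6, col=3)
  Distance 9: (row=6, col=4), (row=7, col=3)
  Distance 10: (row=7, col=4)
Total reachable: 27 (grid has 30 open cells total)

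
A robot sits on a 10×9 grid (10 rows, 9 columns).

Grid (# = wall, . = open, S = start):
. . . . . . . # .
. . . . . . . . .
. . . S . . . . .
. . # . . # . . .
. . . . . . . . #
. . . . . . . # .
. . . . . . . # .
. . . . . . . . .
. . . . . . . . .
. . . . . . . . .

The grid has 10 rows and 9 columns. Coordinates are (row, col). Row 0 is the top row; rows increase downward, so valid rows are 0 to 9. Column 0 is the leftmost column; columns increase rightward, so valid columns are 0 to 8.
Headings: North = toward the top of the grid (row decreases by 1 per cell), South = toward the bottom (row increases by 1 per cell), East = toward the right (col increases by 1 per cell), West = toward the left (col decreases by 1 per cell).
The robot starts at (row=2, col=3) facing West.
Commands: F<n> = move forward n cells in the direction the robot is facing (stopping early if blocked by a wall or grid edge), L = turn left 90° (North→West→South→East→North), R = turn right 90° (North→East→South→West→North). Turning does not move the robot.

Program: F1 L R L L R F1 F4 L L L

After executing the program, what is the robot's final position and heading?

Answer: Final position: (row=2, col=2), facing West

Derivation:
Start: (row=2, col=3), facing West
  F1: move forward 1, now at (row=2, col=2)
  L: turn left, now facing South
  R: turn right, now facing West
  L: turn left, now facing South
  L: turn left, now facing East
  R: turn right, now facing South
  F1: move forward 0/1 (blocked), now at (row=2, col=2)
  F4: move forward 0/4 (blocked), now at (row=2, col=2)
  L: turn left, now facing East
  L: turn left, now facing North
  L: turn left, now facing West
Final: (row=2, col=2), facing West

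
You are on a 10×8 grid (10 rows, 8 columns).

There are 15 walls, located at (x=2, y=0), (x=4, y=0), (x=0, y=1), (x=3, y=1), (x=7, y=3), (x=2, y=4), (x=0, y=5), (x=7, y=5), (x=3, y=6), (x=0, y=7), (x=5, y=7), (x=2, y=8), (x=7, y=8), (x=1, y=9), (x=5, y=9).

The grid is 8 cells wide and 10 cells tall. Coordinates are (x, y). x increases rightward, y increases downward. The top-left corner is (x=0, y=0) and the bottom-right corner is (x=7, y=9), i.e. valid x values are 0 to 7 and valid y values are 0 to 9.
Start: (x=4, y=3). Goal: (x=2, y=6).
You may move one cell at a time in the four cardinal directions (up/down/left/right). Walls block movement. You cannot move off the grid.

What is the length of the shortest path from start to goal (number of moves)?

BFS from (x=4, y=3) until reaching (x=2, y=6):
  Distance 0: (x=4, y=3)
  Distance 1: (x=4, y=2), (x=3, y=3), (x=5, y=3), (x=4, y=4)
  Distance 2: (x=4, y=1), (x=3, y=2), (x=5, y=2), (x=2, y=3), (x=6, y=3), (x=3, y=4), (x=5, y=4), (x=4, y=5)
  Distance 3: (x=5, y=1), (x=2, y=2), (x=6, y=2), (x=1, y=3), (x=6, y=4), (x=3, y=5), (x=5, y=5), (x=4, y=6)
  Distance 4: (x=5, y=0), (x=2, y=1), (x=6, y=1), (x=1, y=2), (x=7, y=2), (x=0, y=3), (x=1, y=4), (x=7, y=4), (x=2, y=5), (x=6, y=5), (x=5, y=6), (x=4, y=7)
  Distance 5: (x=6, y=0), (x=1, y=1), (x=7, y=1), (x=0, y=2), (x=0, y=4), (x=1, y=5), (x=2, y=6), (x=6, y=6), (x=3, y=7), (x=4, y=8)  <- goal reached here
One shortest path (5 moves): (x=4, y=3) -> (x=3, y=3) -> (x=3, y=4) -> (x=3, y=5) -> (x=2, y=5) -> (x=2, y=6)

Answer: Shortest path length: 5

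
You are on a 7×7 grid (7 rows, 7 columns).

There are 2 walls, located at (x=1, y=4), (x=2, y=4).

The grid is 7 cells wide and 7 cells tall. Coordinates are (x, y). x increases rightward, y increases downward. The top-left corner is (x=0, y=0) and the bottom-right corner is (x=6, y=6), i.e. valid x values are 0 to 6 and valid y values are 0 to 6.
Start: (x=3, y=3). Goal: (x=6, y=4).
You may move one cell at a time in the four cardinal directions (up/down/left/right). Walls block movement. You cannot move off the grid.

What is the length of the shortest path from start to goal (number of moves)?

Answer: Shortest path length: 4

Derivation:
BFS from (x=3, y=3) until reaching (x=6, y=4):
  Distance 0: (x=3, y=3)
  Distance 1: (x=3, y=2), (x=2, y=3), (x=4, y=3), (x=3, y=4)
  Distance 2: (x=3, y=1), (x=2, y=2), (x=4, y=2), (x=1, y=3), (x=5, y=3), (x=4, y=4), (x=3, y=5)
  Distance 3: (x=3, y=0), (x=2, y=1), (x=4, y=1), (x=1, y=2), (x=5, y=2), (x=0, y=3), (x=6, y=3), (x=5, y=4), (x=2, y=5), (x=4, y=5), (x=3, y=6)
  Distance 4: (x=2, y=0), (x=4, y=0), (x=1, y=1), (x=5, y=1), (x=0, y=2), (x=6, y=2), (x=0, y=4), (x=6, y=4), (x=1, y=5), (x=5, y=5), (x=2, y=6), (x=4, y=6)  <- goal reached here
One shortest path (4 moves): (x=3, y=3) -> (x=4, y=3) -> (x=5, y=3) -> (x=6, y=3) -> (x=6, y=4)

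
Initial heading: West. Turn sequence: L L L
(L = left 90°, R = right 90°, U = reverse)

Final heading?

Start: West
  L (left (90° counter-clockwise)) -> South
  L (left (90° counter-clockwise)) -> East
  L (left (90° counter-clockwise)) -> North
Final: North

Answer: Final heading: North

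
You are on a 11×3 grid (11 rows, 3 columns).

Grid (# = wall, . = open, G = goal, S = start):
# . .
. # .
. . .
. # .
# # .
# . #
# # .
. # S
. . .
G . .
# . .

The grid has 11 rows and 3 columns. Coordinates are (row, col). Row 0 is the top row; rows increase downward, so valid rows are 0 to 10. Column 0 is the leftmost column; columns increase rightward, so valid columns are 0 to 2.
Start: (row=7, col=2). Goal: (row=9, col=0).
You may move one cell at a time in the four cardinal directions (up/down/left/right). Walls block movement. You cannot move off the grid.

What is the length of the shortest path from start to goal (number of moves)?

Answer: Shortest path length: 4

Derivation:
BFS from (row=7, col=2) until reaching (row=9, col=0):
  Distance 0: (row=7, col=2)
  Distance 1: (row=6, col=2), (row=8, col=2)
  Distance 2: (row=8, col=1), (row=9, col=2)
  Distance 3: (row=8, col=0), (row=9, col=1), (row=10, col=2)
  Distance 4: (row=7, col=0), (row=9, col=0), (row=10, col=1)  <- goal reached here
One shortest path (4 moves): (row=7, col=2) -> (row=8, col=2) -> (row=8, col=1) -> (row=8, col=0) -> (row=9, col=0)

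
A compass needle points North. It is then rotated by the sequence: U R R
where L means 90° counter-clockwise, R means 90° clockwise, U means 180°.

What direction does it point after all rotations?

Start: North
  U (U-turn (180°)) -> South
  R (right (90° clockwise)) -> West
  R (right (90° clockwise)) -> North
Final: North

Answer: Final heading: North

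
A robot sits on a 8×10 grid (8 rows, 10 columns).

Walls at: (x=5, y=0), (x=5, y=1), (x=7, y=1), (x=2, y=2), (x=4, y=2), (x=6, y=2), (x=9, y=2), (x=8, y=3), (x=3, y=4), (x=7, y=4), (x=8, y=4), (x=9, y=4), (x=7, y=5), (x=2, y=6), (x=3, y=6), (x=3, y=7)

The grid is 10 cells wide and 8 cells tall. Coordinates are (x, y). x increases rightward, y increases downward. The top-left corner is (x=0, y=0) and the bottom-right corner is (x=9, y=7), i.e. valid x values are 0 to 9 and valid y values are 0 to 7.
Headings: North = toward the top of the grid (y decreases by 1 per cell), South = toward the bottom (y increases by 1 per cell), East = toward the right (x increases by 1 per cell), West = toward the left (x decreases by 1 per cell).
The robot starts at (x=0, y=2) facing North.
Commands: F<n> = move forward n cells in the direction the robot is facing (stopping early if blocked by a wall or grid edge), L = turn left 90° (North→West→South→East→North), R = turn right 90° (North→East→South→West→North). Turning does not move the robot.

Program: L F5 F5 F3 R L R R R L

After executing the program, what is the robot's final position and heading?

Answer: Final position: (x=0, y=2), facing East

Derivation:
Start: (x=0, y=2), facing North
  L: turn left, now facing West
  F5: move forward 0/5 (blocked), now at (x=0, y=2)
  F5: move forward 0/5 (blocked), now at (x=0, y=2)
  F3: move forward 0/3 (blocked), now at (x=0, y=2)
  R: turn right, now facing North
  L: turn left, now facing West
  R: turn right, now facing North
  R: turn right, now facing East
  R: turn right, now facing South
  L: turn left, now facing East
Final: (x=0, y=2), facing East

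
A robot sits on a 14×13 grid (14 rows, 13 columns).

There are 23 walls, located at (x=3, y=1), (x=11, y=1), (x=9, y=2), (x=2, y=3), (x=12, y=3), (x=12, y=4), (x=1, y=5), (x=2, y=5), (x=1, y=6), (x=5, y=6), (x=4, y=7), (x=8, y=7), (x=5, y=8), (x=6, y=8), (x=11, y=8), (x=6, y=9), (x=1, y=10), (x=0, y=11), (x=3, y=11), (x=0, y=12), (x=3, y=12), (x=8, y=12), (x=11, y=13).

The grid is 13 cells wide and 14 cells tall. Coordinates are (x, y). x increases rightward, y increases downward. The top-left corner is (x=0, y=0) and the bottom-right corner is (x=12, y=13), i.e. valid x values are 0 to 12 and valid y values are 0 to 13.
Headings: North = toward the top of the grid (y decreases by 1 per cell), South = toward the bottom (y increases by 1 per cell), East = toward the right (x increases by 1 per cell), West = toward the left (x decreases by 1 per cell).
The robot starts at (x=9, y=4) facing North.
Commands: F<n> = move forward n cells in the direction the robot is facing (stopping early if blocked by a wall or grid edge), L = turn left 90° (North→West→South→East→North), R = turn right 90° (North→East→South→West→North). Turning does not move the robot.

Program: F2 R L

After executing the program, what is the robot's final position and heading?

Start: (x=9, y=4), facing North
  F2: move forward 1/2 (blocked), now at (x=9, y=3)
  R: turn right, now facing East
  L: turn left, now facing North
Final: (x=9, y=3), facing North

Answer: Final position: (x=9, y=3), facing North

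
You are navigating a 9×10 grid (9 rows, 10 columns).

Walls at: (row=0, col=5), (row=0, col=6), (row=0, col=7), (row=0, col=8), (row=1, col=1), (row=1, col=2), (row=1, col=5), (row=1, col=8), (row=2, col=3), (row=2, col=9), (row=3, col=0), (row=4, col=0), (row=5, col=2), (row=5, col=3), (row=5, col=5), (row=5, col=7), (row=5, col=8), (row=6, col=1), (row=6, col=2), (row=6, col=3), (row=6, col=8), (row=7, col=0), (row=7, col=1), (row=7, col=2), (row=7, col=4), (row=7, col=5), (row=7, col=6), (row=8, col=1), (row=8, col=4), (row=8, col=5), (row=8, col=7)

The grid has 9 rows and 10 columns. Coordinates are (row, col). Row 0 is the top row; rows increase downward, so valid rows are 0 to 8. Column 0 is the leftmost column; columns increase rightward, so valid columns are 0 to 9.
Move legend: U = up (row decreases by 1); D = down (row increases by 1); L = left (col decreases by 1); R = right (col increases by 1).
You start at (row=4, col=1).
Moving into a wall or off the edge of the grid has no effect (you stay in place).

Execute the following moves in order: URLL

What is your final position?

Start: (row=4, col=1)
  U (up): (row=4, col=1) -> (row=3, col=1)
  R (right): (row=3, col=1) -> (row=3, col=2)
  L (left): (row=3, col=2) -> (row=3, col=1)
  L (left): blocked, stay at (row=3, col=1)
Final: (row=3, col=1)

Answer: Final position: (row=3, col=1)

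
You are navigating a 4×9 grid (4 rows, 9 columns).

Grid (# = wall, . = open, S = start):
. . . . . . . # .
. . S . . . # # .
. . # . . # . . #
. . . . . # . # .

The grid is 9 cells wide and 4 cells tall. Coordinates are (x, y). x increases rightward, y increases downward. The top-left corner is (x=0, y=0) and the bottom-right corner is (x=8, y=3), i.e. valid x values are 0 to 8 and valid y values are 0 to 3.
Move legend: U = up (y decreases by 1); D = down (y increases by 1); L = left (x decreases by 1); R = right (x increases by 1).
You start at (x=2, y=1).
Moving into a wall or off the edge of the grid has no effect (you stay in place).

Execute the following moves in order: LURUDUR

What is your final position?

Answer: Final position: (x=3, y=0)

Derivation:
Start: (x=2, y=1)
  L (left): (x=2, y=1) -> (x=1, y=1)
  U (up): (x=1, y=1) -> (x=1, y=0)
  R (right): (x=1, y=0) -> (x=2, y=0)
  U (up): blocked, stay at (x=2, y=0)
  D (down): (x=2, y=0) -> (x=2, y=1)
  U (up): (x=2, y=1) -> (x=2, y=0)
  R (right): (x=2, y=0) -> (x=3, y=0)
Final: (x=3, y=0)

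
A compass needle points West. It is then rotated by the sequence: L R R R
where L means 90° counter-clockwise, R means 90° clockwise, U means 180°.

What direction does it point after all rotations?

Answer: Final heading: East

Derivation:
Start: West
  L (left (90° counter-clockwise)) -> South
  R (right (90° clockwise)) -> West
  R (right (90° clockwise)) -> North
  R (right (90° clockwise)) -> East
Final: East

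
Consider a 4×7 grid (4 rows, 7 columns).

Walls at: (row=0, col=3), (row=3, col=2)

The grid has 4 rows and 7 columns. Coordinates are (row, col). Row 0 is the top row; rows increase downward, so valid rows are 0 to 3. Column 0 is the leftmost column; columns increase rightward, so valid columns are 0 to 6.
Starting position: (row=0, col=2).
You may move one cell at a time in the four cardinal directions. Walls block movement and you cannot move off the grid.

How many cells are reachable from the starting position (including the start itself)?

Answer: Reachable cells: 26

Derivation:
BFS flood-fill from (row=0, col=2):
  Distance 0: (row=0, col=2)
  Distance 1: (row=0, col=1), (row=1, col=2)
  Distance 2: (row=0, col=0), (row=1, col=1), (row=1, col=3), (row=2, col=2)
  Distance 3: (row=1, col=0), (row=1, col=4), (row=2, col=1), (row=2, col=3)
  Distance 4: (row=0, col=4), (row=1, col=5), (row=2, col=0), (row=2, col=4), (row=3, col=1), (row=3, col=3)
  Distance 5: (row=0, col=5), (row=1, col=6), (row=2, col=5), (row=3, col=0), (row=3, col=4)
  Distance 6: (row=0, col=6), (row=2, col=6), (row=3, col=5)
  Distance 7: (row=3, col=6)
Total reachable: 26 (grid has 26 open cells total)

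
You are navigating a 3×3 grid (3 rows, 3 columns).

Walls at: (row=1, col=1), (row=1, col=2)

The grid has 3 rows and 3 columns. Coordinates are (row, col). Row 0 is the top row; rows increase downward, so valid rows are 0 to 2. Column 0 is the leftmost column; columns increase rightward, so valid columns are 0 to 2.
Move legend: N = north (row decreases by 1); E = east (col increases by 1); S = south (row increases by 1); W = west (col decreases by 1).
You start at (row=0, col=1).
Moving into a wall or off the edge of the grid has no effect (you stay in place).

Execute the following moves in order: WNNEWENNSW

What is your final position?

Answer: Final position: (row=0, col=0)

Derivation:
Start: (row=0, col=1)
  W (west): (row=0, col=1) -> (row=0, col=0)
  N (north): blocked, stay at (row=0, col=0)
  N (north): blocked, stay at (row=0, col=0)
  E (east): (row=0, col=0) -> (row=0, col=1)
  W (west): (row=0, col=1) -> (row=0, col=0)
  E (east): (row=0, col=0) -> (row=0, col=1)
  N (north): blocked, stay at (row=0, col=1)
  N (north): blocked, stay at (row=0, col=1)
  S (south): blocked, stay at (row=0, col=1)
  W (west): (row=0, col=1) -> (row=0, col=0)
Final: (row=0, col=0)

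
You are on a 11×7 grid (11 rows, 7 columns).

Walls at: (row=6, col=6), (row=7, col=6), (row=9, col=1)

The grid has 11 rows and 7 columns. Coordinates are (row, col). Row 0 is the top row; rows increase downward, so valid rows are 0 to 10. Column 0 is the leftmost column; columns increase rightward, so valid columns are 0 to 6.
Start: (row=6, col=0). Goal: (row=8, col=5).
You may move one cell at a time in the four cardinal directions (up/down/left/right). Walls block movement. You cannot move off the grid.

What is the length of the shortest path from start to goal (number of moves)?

Answer: Shortest path length: 7

Derivation:
BFS from (row=6, col=0) until reaching (row=8, col=5):
  Distance 0: (row=6, col=0)
  Distance 1: (row=5, col=0), (row=6, col=1), (row=7, col=0)
  Distance 2: (row=4, col=0), (row=5, col=1), (row=6, col=2), (row=7, col=1), (row=8, col=0)
  Distance 3: (row=3, col=0), (row=4, col=1), (row=5, col=2), (row=6, col=3), (row=7, col=2), (row=8, col=1), (row=9, col=0)
  Distance 4: (row=2, col=0), (row=3, col=1), (row=4, col=2), (row=5, col=3), (row=6, col=4), (row=7, col=3), (row=8, col=2), (row=10, col=0)
  Distance 5: (row=1, col=0), (row=2, col=1), (row=3, col=2), (row=4, col=3), (row=5, col=4), (row=6, col=5), (row=7, col=4), (row=8, col=3), (row=9, col=2), (row=10, col=1)
  Distance 6: (row=0, col=0), (row=1, col=1), (row=2, col=2), (row=3, col=3), (row=4, col=4), (row=5, col=5), (row=7, col=5), (row=8, col=4), (row=9, col=3), (row=10, col=2)
  Distance 7: (row=0, col=1), (row=1, col=2), (row=2, col=3), (row=3, col=4), (row=4, col=5), (row=5, col=6), (row=8, col=5), (row=9, col=4), (row=10, col=3)  <- goal reached here
One shortest path (7 moves): (row=6, col=0) -> (row=6, col=1) -> (row=6, col=2) -> (row=6, col=3) -> (row=6, col=4) -> (row=6, col=5) -> (row=7, col=5) -> (row=8, col=5)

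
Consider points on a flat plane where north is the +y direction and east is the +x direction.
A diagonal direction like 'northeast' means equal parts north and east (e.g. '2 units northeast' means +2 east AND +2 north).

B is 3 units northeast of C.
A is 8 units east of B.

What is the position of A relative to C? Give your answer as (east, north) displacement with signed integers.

Place C at the origin (east=0, north=0).
  B is 3 units northeast of C: delta (east=+3, north=+3); B at (east=3, north=3).
  A is 8 units east of B: delta (east=+8, north=+0); A at (east=11, north=3).
Therefore A relative to C: (east=11, north=3).

Answer: A is at (east=11, north=3) relative to C.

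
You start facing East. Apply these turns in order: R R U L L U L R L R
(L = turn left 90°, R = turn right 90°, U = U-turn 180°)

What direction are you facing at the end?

Answer: Final heading: East

Derivation:
Start: East
  R (right (90° clockwise)) -> South
  R (right (90° clockwise)) -> West
  U (U-turn (180°)) -> East
  L (left (90° counter-clockwise)) -> North
  L (left (90° counter-clockwise)) -> West
  U (U-turn (180°)) -> East
  L (left (90° counter-clockwise)) -> North
  R (right (90° clockwise)) -> East
  L (left (90° counter-clockwise)) -> North
  R (right (90° clockwise)) -> East
Final: East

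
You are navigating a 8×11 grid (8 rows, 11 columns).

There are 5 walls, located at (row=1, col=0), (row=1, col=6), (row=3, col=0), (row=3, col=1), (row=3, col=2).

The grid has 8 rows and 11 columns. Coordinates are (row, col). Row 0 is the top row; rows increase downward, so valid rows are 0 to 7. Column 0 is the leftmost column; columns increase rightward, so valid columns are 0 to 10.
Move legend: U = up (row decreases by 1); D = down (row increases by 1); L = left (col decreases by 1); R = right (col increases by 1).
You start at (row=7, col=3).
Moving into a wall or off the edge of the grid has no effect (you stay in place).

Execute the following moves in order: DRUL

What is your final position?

Start: (row=7, col=3)
  D (down): blocked, stay at (row=7, col=3)
  R (right): (row=7, col=3) -> (row=7, col=4)
  U (up): (row=7, col=4) -> (row=6, col=4)
  L (left): (row=6, col=4) -> (row=6, col=3)
Final: (row=6, col=3)

Answer: Final position: (row=6, col=3)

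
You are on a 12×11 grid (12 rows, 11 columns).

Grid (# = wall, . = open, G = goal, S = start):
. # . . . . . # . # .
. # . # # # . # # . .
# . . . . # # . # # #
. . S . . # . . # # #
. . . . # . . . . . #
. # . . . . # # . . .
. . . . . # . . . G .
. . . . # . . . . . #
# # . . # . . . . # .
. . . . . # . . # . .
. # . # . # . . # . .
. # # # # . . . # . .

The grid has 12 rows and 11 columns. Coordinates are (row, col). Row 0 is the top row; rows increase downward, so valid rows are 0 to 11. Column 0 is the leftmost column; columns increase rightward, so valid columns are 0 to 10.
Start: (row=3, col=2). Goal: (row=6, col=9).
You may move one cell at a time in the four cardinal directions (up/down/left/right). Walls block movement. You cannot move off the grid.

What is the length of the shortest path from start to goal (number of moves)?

BFS from (row=3, col=2) until reaching (row=6, col=9):
  Distance 0: (row=3, col=2)
  Distance 1: (row=2, col=2), (row=3, col=1), (row=3, col=3), (row=4, col=2)
  Distance 2: (row=1, col=2), (row=2, col=1), (row=2, col=3), (row=3, col=0), (row=3, col=4), (row=4, col=1), (row=4, col=3), (row=5, col=2)
  Distance 3: (row=0, col=2), (row=2, col=4), (row=4, col=0), (row=5, col=3), (row=6, col=2)
  Distance 4: (row=0, col=3), (row=5, col=0), (row=5, col=4), (row=6, col=1), (row=6, col=3), (row=7, col=2)
  Distance 5: (row=0, col=4), (row=5, col=5), (row=6, col=0), (row=6, col=4), (row=7, col=1), (row=7, col=3), (row=8, col=2)
  Distance 6: (row=0, col=5), (row=4, col=5), (row=7, col=0), (row=8, col=3), (row=9, col=2)
  Distance 7: (row=0, col=6), (row=4, col=6), (row=9, col=1), (row=9, col=3), (row=10, col=2)
  Distance 8: (row=1, col=6), (row=3, col=6), (row=4, col=7), (row=9, col=0), (row=9, col=4)
  Distance 9: (row=3, col=7), (row=4, col=8), (row=10, col=0), (row=10, col=4)
  Distance 10: (row=2, col=7), (row=4, col=9), (row=5, col=8), (row=11, col=0)
  Distance 11: (row=5, col=9), (row=6, col=8)
  Distance 12: (row=5, col=10), (row=6, col=7), (row=6, col=9), (row=7, col=8)  <- goal reached here
One shortest path (12 moves): (row=3, col=2) -> (row=3, col=3) -> (row=4, col=3) -> (row=5, col=3) -> (row=5, col=4) -> (row=5, col=5) -> (row=4, col=5) -> (row=4, col=6) -> (row=4, col=7) -> (row=4, col=8) -> (row=4, col=9) -> (row=5, col=9) -> (row=6, col=9)

Answer: Shortest path length: 12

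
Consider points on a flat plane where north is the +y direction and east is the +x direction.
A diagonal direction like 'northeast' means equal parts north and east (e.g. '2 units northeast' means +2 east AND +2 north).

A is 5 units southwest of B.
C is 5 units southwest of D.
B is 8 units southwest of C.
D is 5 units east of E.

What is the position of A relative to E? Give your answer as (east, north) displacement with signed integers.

Answer: A is at (east=-13, north=-18) relative to E.

Derivation:
Place E at the origin (east=0, north=0).
  D is 5 units east of E: delta (east=+5, north=+0); D at (east=5, north=0).
  C is 5 units southwest of D: delta (east=-5, north=-5); C at (east=0, north=-5).
  B is 8 units southwest of C: delta (east=-8, north=-8); B at (east=-8, north=-13).
  A is 5 units southwest of B: delta (east=-5, north=-5); A at (east=-13, north=-18).
Therefore A relative to E: (east=-13, north=-18).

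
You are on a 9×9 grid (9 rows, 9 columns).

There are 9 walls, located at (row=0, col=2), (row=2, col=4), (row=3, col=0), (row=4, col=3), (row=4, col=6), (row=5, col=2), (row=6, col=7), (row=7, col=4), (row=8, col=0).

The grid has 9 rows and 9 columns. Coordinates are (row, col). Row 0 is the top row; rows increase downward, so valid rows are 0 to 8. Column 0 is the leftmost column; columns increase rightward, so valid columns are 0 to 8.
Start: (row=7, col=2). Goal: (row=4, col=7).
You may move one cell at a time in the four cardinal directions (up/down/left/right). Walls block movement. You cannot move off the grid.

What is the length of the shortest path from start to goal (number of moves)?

BFS from (row=7, col=2) until reaching (row=4, col=7):
  Distance 0: (row=7, col=2)
  Distance 1: (row=6, col=2), (row=7, col=1), (row=7, col=3), (row=8, col=2)
  Distance 2: (row=6, col=1), (row=6, col=3), (row=7, col=0), (row=8, col=1), (row=8, col=3)
  Distance 3: (row=5, col=1), (row=5, col=3), (row=6, col=0), (row=6, col=4), (row=8, col=4)
  Distance 4: (row=4, col=1), (row=5, col=0), (row=5, col=4), (row=6, col=5), (row=8, col=5)
  Distance 5: (row=3, col=1), (row=4, col=0), (row=4, col=2), (row=4, col=4), (row=5, col=5), (row=6, col=6), (row=7, col=5), (row=8, col=6)
  Distance 6: (row=2, col=1), (row=3, col=2), (row=3, col=4), (row=4, col=5), (row=5, col=6), (row=7, col=6), (row=8, col=7)
  Distance 7: (row=1, col=1), (row=2, col=0), (row=2, col=2), (row=3, col=3), (row=3, col=5), (row=5, col=7), (row=7, col=7), (row=8, col=8)
  Distance 8: (row=0, col=1), (row=1, col=0), (row=1, col=2), (row=2, col=3), (row=2, col=5), (row=3, col=6), (row=4, col=7), (row=5, col=8), (row=7, col=8)  <- goal reached here
One shortest path (8 moves): (row=7, col=2) -> (row=7, col=3) -> (row=6, col=3) -> (row=6, col=4) -> (row=6, col=5) -> (row=6, col=6) -> (row=5, col=6) -> (row=5, col=7) -> (row=4, col=7)

Answer: Shortest path length: 8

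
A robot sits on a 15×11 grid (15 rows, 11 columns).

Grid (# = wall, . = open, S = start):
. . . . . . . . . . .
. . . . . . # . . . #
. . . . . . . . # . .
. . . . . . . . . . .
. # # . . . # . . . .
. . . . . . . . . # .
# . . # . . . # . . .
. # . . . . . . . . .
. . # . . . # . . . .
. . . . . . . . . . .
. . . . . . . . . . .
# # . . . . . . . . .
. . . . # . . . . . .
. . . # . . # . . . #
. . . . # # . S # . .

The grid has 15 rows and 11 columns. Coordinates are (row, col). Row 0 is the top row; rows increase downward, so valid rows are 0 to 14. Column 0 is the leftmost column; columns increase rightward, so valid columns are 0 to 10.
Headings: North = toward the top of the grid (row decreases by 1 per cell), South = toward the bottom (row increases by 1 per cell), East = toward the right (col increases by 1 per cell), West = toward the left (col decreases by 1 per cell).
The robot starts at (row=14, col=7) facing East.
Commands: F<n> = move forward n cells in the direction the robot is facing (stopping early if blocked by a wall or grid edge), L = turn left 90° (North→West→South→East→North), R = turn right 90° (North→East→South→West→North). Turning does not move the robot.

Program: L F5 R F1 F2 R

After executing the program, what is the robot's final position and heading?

Answer: Final position: (row=9, col=10), facing South

Derivation:
Start: (row=14, col=7), facing East
  L: turn left, now facing North
  F5: move forward 5, now at (row=9, col=7)
  R: turn right, now facing East
  F1: move forward 1, now at (row=9, col=8)
  F2: move forward 2, now at (row=9, col=10)
  R: turn right, now facing South
Final: (row=9, col=10), facing South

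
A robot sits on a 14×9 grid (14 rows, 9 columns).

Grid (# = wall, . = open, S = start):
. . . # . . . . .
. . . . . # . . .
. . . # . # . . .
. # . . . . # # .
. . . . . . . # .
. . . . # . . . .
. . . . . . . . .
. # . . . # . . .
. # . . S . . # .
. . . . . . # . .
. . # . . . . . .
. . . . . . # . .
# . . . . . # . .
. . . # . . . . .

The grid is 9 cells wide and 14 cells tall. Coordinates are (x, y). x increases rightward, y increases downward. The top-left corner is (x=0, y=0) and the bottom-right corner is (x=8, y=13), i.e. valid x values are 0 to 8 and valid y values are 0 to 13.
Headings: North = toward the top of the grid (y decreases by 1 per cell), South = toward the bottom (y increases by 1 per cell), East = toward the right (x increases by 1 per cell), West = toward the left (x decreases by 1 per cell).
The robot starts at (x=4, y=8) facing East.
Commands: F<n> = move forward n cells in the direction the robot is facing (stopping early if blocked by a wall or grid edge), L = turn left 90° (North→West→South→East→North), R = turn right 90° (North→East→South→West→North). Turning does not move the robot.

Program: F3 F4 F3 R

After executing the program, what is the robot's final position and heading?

Start: (x=4, y=8), facing East
  F3: move forward 2/3 (blocked), now at (x=6, y=8)
  F4: move forward 0/4 (blocked), now at (x=6, y=8)
  F3: move forward 0/3 (blocked), now at (x=6, y=8)
  R: turn right, now facing South
Final: (x=6, y=8), facing South

Answer: Final position: (x=6, y=8), facing South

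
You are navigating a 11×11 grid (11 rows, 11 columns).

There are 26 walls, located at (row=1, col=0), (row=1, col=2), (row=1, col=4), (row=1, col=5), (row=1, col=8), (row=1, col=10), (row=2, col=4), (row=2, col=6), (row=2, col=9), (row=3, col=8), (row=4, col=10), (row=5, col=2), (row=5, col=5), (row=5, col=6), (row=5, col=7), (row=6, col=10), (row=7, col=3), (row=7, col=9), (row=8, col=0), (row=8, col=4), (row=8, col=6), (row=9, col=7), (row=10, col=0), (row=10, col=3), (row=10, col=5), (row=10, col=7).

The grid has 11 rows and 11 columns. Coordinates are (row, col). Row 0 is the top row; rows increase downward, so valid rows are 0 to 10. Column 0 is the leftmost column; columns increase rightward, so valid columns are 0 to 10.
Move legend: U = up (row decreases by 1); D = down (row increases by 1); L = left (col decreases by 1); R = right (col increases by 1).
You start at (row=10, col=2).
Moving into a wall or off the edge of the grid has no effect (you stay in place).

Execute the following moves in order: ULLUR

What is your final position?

Start: (row=10, col=2)
  U (up): (row=10, col=2) -> (row=9, col=2)
  L (left): (row=9, col=2) -> (row=9, col=1)
  L (left): (row=9, col=1) -> (row=9, col=0)
  U (up): blocked, stay at (row=9, col=0)
  R (right): (row=9, col=0) -> (row=9, col=1)
Final: (row=9, col=1)

Answer: Final position: (row=9, col=1)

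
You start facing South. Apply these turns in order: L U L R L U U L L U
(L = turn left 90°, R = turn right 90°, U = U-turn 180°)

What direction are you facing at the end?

Answer: Final heading: South

Derivation:
Start: South
  L (left (90° counter-clockwise)) -> East
  U (U-turn (180°)) -> West
  L (left (90° counter-clockwise)) -> South
  R (right (90° clockwise)) -> West
  L (left (90° counter-clockwise)) -> South
  U (U-turn (180°)) -> North
  U (U-turn (180°)) -> South
  L (left (90° counter-clockwise)) -> East
  L (left (90° counter-clockwise)) -> North
  U (U-turn (180°)) -> South
Final: South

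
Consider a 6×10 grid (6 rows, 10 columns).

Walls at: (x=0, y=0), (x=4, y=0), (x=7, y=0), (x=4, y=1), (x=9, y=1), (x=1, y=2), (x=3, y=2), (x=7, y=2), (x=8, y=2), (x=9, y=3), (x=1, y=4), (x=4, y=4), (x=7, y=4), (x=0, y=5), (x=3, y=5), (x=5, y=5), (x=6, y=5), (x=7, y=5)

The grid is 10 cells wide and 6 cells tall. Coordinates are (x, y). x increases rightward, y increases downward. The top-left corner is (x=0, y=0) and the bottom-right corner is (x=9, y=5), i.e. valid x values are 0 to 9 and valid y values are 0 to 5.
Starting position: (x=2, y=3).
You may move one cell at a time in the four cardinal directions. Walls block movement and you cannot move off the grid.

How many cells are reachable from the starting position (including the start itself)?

BFS flood-fill from (x=2, y=3):
  Distance 0: (x=2, y=3)
  Distance 1: (x=2, y=2), (x=1, y=3), (x=3, y=3), (x=2, y=4)
  Distance 2: (x=2, y=1), (x=0, y=3), (x=4, y=3), (x=3, y=4), (x=2, y=5)
  Distance 3: (x=2, y=0), (x=1, y=1), (x=3, y=1), (x=0, y=2), (x=4, y=2), (x=5, y=3), (x=0, y=4), (x=1, y=5)
  Distance 4: (x=1, y=0), (x=3, y=0), (x=0, y=1), (x=5, y=2), (x=6, y=3), (x=5, y=4)
  Distance 5: (x=5, y=1), (x=6, y=2), (x=7, y=3), (x=6, y=4)
  Distance 6: (x=5, y=0), (x=6, y=1), (x=8, y=3)
  Distance 7: (x=6, y=0), (x=7, y=1), (x=8, y=4)
  Distance 8: (x=8, y=1), (x=9, y=4), (x=8, y=5)
  Distance 9: (x=8, y=0), (x=9, y=5)
  Distance 10: (x=9, y=0)
Total reachable: 40 (grid has 42 open cells total)

Answer: Reachable cells: 40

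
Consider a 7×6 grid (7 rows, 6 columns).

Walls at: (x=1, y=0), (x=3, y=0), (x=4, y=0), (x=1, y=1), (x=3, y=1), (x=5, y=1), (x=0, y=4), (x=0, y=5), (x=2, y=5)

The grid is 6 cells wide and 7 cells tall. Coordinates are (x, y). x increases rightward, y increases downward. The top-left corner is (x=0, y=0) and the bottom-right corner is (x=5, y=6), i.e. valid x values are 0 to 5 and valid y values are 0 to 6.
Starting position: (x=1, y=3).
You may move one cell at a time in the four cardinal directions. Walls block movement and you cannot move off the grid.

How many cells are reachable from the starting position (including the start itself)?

BFS flood-fill from (x=1, y=3):
  Distance 0: (x=1, y=3)
  Distance 1: (x=1, y=2), (x=0, y=3), (x=2, y=3), (x=1, y=4)
  Distance 2: (x=0, y=2), (x=2, y=2), (x=3, y=3), (x=2, y=4), (x=1, y=5)
  Distance 3: (x=0, y=1), (x=2, y=1), (x=3, y=2), (x=4, y=3), (x=3, y=4), (x=1, y=6)
  Distance 4: (x=0, y=0), (x=2, y=0), (x=4, y=2), (x=5, y=3), (x=4, y=4), (x=3, y=5), (x=0, y=6), (x=2, y=6)
  Distance 5: (x=4, y=1), (x=5, y=2), (x=5, y=4), (x=4, y=5), (x=3, y=6)
  Distance 6: (x=5, y=5), (x=4, y=6)
  Distance 7: (x=5, y=6)
Total reachable: 32 (grid has 33 open cells total)

Answer: Reachable cells: 32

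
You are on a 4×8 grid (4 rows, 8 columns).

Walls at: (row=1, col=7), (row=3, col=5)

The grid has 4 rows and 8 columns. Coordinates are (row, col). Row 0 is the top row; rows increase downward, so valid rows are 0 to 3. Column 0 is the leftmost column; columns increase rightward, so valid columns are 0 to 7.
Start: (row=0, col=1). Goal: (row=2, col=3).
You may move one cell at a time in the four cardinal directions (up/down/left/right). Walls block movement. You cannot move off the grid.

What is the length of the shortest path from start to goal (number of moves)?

Answer: Shortest path length: 4

Derivation:
BFS from (row=0, col=1) until reaching (row=2, col=3):
  Distance 0: (row=0, col=1)
  Distance 1: (row=0, col=0), (row=0, col=2), (row=1, col=1)
  Distance 2: (row=0, col=3), (row=1, col=0), (row=1, col=2), (row=2, col=1)
  Distance 3: (row=0, col=4), (row=1, col=3), (row=2, col=0), (row=2, col=2), (row=3, col=1)
  Distance 4: (row=0, col=5), (row=1, col=4), (row=2, col=3), (row=3, col=0), (row=3, col=2)  <- goal reached here
One shortest path (4 moves): (row=0, col=1) -> (row=0, col=2) -> (row=0, col=3) -> (row=1, col=3) -> (row=2, col=3)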